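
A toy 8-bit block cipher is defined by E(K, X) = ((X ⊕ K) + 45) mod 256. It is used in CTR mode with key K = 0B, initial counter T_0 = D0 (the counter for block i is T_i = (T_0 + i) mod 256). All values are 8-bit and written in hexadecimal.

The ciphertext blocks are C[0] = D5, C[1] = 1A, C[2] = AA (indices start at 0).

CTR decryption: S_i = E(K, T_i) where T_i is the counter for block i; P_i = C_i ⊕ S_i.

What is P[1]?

P[1] = 05

P[1]: T = D1, S = E(K, T) = 1F; 1A ⊕ 1F = 05.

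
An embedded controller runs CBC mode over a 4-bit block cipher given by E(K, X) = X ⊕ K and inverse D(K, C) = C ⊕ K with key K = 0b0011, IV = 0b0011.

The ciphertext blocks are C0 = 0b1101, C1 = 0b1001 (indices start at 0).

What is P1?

CBC decryption: P_i = D(K, C_i) ⊕ C_{i−1}, with C_{−1} = IV.
P1: D(K, 0b1001) = 0b1010; 0b1010 ⊕ 0b1101 = 0b0111.

P1 = 0b0111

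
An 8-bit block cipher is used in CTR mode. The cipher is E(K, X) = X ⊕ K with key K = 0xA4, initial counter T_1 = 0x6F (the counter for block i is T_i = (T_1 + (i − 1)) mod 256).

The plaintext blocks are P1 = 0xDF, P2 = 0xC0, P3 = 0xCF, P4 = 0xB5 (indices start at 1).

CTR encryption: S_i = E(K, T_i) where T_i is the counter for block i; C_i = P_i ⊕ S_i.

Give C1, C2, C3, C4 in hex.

C1: T = 0x6F, S = E(K, T) = 0xCB; 0xDF ⊕ 0xCB = 0x14.
C2: T = 0x70, S = E(K, T) = 0xD4; 0xC0 ⊕ 0xD4 = 0x14.
C3: T = 0x71, S = E(K, T) = 0xD5; 0xCF ⊕ 0xD5 = 0x1A.
C4: T = 0x72, S = E(K, T) = 0xD6; 0xB5 ⊕ 0xD6 = 0x63.

C1 = 0x14, C2 = 0x14, C3 = 0x1A, C4 = 0x63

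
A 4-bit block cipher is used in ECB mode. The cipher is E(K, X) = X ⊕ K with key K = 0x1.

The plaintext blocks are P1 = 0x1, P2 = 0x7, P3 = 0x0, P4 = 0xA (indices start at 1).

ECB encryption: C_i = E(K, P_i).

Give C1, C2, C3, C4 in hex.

C1 = 0x0, C2 = 0x6, C3 = 0x1, C4 = 0xB

C1: E(K, 0x1) = 0x0.
C2: E(K, 0x7) = 0x6.
C3: E(K, 0x0) = 0x1.
C4: E(K, 0xA) = 0xB.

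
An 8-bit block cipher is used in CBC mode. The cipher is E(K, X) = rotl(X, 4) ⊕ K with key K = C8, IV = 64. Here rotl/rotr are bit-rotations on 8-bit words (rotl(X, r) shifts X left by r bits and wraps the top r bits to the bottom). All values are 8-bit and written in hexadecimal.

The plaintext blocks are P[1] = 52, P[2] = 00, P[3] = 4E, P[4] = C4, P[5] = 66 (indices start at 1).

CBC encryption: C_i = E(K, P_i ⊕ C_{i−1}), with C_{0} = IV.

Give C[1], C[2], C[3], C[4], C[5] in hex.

C[1] = AB, C[2] = 72, C[3] = 0B, C[4] = 34, C[5] = ED

C[1]: P[1] ⊕ 64 = 36; E(K, 36) = AB.
C[2]: P[2] ⊕ AB = AB; E(K, AB) = 72.
C[3]: P[3] ⊕ 72 = 3C; E(K, 3C) = 0B.
C[4]: P[4] ⊕ 0B = CF; E(K, CF) = 34.
C[5]: P[5] ⊕ 34 = 52; E(K, 52) = ED.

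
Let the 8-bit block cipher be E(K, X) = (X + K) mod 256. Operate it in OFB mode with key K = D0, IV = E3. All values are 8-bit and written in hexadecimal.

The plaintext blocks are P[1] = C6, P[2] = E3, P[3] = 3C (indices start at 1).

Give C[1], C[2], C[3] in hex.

OFB encryption: S_i = E(K, S_{i−1}) with S_{0} = IV; C_i = P_i ⊕ S_i.
C[1]: S = E(K, E3) = B3; C6 ⊕ B3 = 75.
C[2]: S = E(K, B3) = 83; E3 ⊕ 83 = 60.
C[3]: S = E(K, 83) = 53; 3C ⊕ 53 = 6F.

C[1] = 75, C[2] = 60, C[3] = 6F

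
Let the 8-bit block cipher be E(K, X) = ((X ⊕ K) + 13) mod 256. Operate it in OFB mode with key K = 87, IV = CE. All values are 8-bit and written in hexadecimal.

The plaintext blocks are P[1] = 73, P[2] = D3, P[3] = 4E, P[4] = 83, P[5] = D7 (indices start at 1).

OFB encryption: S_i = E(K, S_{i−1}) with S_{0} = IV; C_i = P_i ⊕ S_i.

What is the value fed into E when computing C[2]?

C[1]: S = E(K, CE) = 5C; 73 ⊕ 5C = 2F.
C[2]: S = E(K, 5C) = EE; D3 ⊕ EE = 3D.
So the input to E for block [2] is 5C.

5C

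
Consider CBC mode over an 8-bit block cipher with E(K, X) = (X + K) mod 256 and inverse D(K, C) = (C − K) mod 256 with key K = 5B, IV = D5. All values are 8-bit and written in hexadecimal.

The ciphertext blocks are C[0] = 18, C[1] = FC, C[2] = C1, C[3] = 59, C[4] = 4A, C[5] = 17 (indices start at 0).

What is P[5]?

P[5] = F6

CBC decryption: P_i = D(K, C_i) ⊕ C_{i−1}, with C_{−1} = IV.
P[5]: D(K, 17) = BC; BC ⊕ 4A = F6.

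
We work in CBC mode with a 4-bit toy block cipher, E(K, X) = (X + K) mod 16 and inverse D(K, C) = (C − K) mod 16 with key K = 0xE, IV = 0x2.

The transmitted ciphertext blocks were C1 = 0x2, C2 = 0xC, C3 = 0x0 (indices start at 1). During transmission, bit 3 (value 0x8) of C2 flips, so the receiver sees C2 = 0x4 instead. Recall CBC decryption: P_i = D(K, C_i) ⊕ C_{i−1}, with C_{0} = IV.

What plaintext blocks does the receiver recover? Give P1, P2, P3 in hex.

P1 = 0x6, P2 = 0x4, P3 = 0x6

Only C2 changed, to 0x4. In CBC, a change in C_i garbles P_i and flips the same bit in P_{i+1}. Decrypting the received ciphertext:
P1: D(K, 0x2) = 0x4; 0x4 ⊕ 0x2 = 0x6.
P2: D(K, 0x4) = 0x6; 0x6 ⊕ 0x2 = 0x4.
P3: D(K, 0x0) = 0x2; 0x2 ⊕ 0x4 = 0x6.
Blocks that differ from the original plaintext: P2, P3.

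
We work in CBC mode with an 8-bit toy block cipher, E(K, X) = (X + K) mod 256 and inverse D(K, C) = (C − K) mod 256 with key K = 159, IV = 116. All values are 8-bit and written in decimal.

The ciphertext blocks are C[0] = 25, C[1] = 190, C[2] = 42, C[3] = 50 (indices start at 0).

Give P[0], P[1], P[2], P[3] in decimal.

P[0] = 14, P[1] = 6, P[2] = 53, P[3] = 185

CBC decryption: P_i = D(K, C_i) ⊕ C_{i−1}, with C_{−1} = IV.
P[0]: D(K, 25) = 122; 122 ⊕ 116 = 14.
P[1]: D(K, 190) = 31; 31 ⊕ 25 = 6.
P[2]: D(K, 42) = 139; 139 ⊕ 190 = 53.
P[3]: D(K, 50) = 147; 147 ⊕ 42 = 185.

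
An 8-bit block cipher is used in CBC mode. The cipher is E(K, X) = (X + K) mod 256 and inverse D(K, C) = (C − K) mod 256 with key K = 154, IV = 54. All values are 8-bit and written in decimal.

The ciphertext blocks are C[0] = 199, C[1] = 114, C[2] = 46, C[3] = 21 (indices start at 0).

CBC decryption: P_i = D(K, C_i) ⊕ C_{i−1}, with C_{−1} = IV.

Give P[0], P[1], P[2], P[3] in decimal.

P[0]: D(K, 199) = 45; 45 ⊕ 54 = 27.
P[1]: D(K, 114) = 216; 216 ⊕ 199 = 31.
P[2]: D(K, 46) = 148; 148 ⊕ 114 = 230.
P[3]: D(K, 21) = 123; 123 ⊕ 46 = 85.

P[0] = 27, P[1] = 31, P[2] = 230, P[3] = 85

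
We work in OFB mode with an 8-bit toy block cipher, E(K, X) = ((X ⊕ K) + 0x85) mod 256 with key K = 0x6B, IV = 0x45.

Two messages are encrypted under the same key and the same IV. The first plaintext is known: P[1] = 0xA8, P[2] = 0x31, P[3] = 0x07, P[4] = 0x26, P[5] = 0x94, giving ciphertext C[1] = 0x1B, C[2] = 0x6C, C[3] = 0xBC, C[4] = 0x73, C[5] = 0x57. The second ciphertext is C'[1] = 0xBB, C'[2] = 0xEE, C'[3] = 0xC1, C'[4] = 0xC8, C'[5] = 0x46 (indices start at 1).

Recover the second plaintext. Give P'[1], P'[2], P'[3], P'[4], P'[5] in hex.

In OFB with a reused IV, both messages share the same keystream S_i, so C_i ⊕ C'_i = P_i ⊕ P'_i and thus P'_i = P_i ⊕ C_i ⊕ C'_i.
P'[1]: 0xA8 ⊕ 0x1B ⊕ 0xBB = 0x08.
P'[2]: 0x31 ⊕ 0x6C ⊕ 0xEE = 0xB3.
P'[3]: 0x07 ⊕ 0xBC ⊕ 0xC1 = 0x7A.
P'[4]: 0x26 ⊕ 0x73 ⊕ 0xC8 = 0x9D.
P'[5]: 0x94 ⊕ 0x57 ⊕ 0x46 = 0x85.

P'[1] = 0x08, P'[2] = 0xB3, P'[3] = 0x7A, P'[4] = 0x9D, P'[5] = 0x85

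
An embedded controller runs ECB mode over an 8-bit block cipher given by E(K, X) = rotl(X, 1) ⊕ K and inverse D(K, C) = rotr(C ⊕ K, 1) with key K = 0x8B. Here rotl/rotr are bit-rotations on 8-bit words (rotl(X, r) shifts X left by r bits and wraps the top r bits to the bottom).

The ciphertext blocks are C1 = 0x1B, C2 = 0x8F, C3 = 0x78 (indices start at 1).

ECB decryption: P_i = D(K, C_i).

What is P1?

P1: D(K, 0x1B) = 0x48.

P1 = 0x48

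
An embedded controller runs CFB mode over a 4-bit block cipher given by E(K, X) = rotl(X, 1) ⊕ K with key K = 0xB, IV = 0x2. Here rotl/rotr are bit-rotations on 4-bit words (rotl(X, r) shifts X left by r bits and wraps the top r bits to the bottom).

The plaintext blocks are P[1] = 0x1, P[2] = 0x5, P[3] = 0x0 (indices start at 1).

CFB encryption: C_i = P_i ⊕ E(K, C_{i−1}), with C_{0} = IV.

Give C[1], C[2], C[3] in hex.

C[1]: E(K, 0x2) = 0xF; 0x1 ⊕ 0xF = 0xE.
C[2]: E(K, 0xE) = 0x6; 0x5 ⊕ 0x6 = 0x3.
C[3]: E(K, 0x3) = 0xD; 0x0 ⊕ 0xD = 0xD.

C[1] = 0xE, C[2] = 0x3, C[3] = 0xD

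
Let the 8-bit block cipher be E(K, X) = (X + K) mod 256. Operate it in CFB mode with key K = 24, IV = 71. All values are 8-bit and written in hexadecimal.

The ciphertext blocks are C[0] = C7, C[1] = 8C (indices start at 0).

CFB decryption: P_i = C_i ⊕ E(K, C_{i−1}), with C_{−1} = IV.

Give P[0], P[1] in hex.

P[0]: E(K, 71) = 95; C7 ⊕ 95 = 52.
P[1]: E(K, C7) = EB; 8C ⊕ EB = 67.

P[0] = 52, P[1] = 67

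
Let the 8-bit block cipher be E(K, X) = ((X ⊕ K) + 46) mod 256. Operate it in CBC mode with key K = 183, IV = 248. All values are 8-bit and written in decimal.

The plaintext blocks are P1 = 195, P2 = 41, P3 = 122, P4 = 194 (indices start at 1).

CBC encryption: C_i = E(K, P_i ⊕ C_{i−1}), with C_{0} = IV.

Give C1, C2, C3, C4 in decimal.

C1 = 186, C2 = 82, C3 = 205, C4 = 230

C1: P1 ⊕ 248 = 59; E(K, 59) = 186.
C2: P2 ⊕ 186 = 147; E(K, 147) = 82.
C3: P3 ⊕ 82 = 40; E(K, 40) = 205.
C4: P4 ⊕ 205 = 15; E(K, 15) = 230.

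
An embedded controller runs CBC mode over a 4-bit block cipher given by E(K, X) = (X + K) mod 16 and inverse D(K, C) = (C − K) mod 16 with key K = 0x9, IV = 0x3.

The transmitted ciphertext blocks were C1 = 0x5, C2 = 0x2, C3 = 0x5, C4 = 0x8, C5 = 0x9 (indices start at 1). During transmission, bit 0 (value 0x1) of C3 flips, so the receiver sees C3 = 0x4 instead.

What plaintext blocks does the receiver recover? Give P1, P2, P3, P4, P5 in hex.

CBC decryption: P_i = D(K, C_i) ⊕ C_{i−1}, with C_{0} = IV.
Only C3 changed, to 0x4. In CBC, a change in C_i garbles P_i and flips the same bit in P_{i+1}. Decrypting the received ciphertext:
P1: D(K, 0x5) = 0xC; 0xC ⊕ 0x3 = 0xF.
P2: D(K, 0x2) = 0x9; 0x9 ⊕ 0x5 = 0xC.
P3: D(K, 0x4) = 0xB; 0xB ⊕ 0x2 = 0x9.
P4: D(K, 0x8) = 0xF; 0xF ⊕ 0x4 = 0xB.
P5: D(K, 0x9) = 0x0; 0x0 ⊕ 0x8 = 0x8.
Blocks that differ from the original plaintext: P3, P4.

P1 = 0xF, P2 = 0xC, P3 = 0x9, P4 = 0xB, P5 = 0x8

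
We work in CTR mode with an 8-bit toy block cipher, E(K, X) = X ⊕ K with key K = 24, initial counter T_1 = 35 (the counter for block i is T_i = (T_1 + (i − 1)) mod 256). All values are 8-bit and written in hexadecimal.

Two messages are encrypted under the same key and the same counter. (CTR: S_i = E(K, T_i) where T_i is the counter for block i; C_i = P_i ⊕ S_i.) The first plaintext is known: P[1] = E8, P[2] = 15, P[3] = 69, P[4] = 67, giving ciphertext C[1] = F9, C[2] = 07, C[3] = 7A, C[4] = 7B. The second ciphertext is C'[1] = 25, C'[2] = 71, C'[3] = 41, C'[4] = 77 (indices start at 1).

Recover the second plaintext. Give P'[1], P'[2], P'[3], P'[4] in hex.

In CTR with a reused counter, both messages share the same keystream S_i, so C_i ⊕ C'_i = P_i ⊕ P'_i and thus P'_i = P_i ⊕ C_i ⊕ C'_i.
P'[1]: E8 ⊕ F9 ⊕ 25 = 34.
P'[2]: 15 ⊕ 07 ⊕ 71 = 63.
P'[3]: 69 ⊕ 7A ⊕ 41 = 52.
P'[4]: 67 ⊕ 7B ⊕ 77 = 6B.

P'[1] = 34, P'[2] = 63, P'[3] = 52, P'[4] = 6B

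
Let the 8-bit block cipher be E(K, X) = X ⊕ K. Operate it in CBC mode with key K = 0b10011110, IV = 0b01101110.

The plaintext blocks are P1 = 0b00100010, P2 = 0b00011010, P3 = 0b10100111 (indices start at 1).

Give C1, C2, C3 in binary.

C1 = 0b11010010, C2 = 0b01010110, C3 = 0b01101111

CBC encryption: C_i = E(K, P_i ⊕ C_{i−1}), with C_{0} = IV.
C1: P1 ⊕ 0b01101110 = 0b01001100; E(K, 0b01001100) = 0b11010010.
C2: P2 ⊕ 0b11010010 = 0b11001000; E(K, 0b11001000) = 0b01010110.
C3: P3 ⊕ 0b01010110 = 0b11110001; E(K, 0b11110001) = 0b01101111.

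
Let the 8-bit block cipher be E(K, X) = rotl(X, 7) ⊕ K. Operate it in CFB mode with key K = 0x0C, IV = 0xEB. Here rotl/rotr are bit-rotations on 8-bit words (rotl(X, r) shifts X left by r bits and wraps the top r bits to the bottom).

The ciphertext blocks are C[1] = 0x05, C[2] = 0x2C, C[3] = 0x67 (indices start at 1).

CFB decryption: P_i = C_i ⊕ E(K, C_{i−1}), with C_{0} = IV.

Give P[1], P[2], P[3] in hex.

P[1] = 0xFC, P[2] = 0xA2, P[3] = 0x7D

P[1]: E(K, 0xEB) = 0xF9; 0x05 ⊕ 0xF9 = 0xFC.
P[2]: E(K, 0x05) = 0x8E; 0x2C ⊕ 0x8E = 0xA2.
P[3]: E(K, 0x2C) = 0x1A; 0x67 ⊕ 0x1A = 0x7D.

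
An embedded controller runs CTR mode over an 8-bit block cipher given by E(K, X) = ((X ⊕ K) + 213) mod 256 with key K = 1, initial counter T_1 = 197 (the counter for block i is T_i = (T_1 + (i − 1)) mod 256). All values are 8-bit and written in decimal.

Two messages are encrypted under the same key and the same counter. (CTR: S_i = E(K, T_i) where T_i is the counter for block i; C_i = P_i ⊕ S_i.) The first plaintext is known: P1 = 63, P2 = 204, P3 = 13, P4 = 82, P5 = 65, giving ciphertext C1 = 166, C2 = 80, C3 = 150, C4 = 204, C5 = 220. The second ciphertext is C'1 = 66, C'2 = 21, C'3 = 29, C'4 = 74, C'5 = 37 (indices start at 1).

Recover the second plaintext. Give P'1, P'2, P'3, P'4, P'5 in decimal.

In CTR with a reused counter, both messages share the same keystream S_i, so C_i ⊕ C'_i = P_i ⊕ P'_i and thus P'_i = P_i ⊕ C_i ⊕ C'_i.
P'1: 63 ⊕ 166 ⊕ 66 = 219.
P'2: 204 ⊕ 80 ⊕ 21 = 137.
P'3: 13 ⊕ 150 ⊕ 29 = 134.
P'4: 82 ⊕ 204 ⊕ 74 = 212.
P'5: 65 ⊕ 220 ⊕ 37 = 184.

P'1 = 219, P'2 = 137, P'3 = 134, P'4 = 212, P'5 = 184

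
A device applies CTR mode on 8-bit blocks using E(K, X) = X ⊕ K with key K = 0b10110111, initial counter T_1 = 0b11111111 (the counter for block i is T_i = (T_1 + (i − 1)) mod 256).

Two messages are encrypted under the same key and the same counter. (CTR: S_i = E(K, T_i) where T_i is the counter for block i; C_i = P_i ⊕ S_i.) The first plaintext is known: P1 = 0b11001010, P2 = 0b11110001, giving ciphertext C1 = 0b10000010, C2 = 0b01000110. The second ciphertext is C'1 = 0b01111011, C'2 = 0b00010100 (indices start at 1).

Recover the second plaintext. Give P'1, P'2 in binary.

P'1 = 0b00110011, P'2 = 0b10100011

In CTR with a reused counter, both messages share the same keystream S_i, so C_i ⊕ C'_i = P_i ⊕ P'_i and thus P'_i = P_i ⊕ C_i ⊕ C'_i.
P'1: 0b11001010 ⊕ 0b10000010 ⊕ 0b01111011 = 0b00110011.
P'2: 0b11110001 ⊕ 0b01000110 ⊕ 0b00010100 = 0b10100011.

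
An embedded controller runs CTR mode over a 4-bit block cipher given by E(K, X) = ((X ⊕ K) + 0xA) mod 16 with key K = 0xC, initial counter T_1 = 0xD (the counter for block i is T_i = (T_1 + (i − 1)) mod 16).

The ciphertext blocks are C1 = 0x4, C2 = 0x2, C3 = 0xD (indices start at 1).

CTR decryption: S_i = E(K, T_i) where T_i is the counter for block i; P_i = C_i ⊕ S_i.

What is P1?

P1: T = 0xD, S = E(K, T) = 0xB; 0x4 ⊕ 0xB = 0xF.

P1 = 0xF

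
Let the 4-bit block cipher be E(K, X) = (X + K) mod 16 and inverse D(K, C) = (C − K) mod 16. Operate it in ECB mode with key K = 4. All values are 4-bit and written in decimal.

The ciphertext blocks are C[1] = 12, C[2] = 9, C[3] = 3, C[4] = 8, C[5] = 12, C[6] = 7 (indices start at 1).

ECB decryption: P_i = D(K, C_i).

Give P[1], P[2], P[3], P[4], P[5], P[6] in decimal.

P[1]: D(K, 12) = 8.
P[2]: D(K, 9) = 5.
P[3]: D(K, 3) = 15.
P[4]: D(K, 8) = 4.
P[5]: D(K, 12) = 8.
P[6]: D(K, 7) = 3.

P[1] = 8, P[2] = 5, P[3] = 15, P[4] = 4, P[5] = 8, P[6] = 3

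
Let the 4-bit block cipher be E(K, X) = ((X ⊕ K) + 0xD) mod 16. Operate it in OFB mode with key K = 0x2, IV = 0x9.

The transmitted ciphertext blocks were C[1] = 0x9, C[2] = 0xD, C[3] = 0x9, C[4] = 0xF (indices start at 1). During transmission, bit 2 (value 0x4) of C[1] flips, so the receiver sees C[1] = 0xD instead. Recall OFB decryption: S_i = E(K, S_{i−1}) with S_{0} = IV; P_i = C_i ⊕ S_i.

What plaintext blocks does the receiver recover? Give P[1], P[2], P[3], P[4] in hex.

P[1] = 0x5, P[2] = 0xA, P[3] = 0xB, P[4] = 0x2

Only C[1] changed, to 0xD. In OFB, a change in C_i flips the same bit in P_i only; the keystream is unaffected. Decrypting the received ciphertext:
P[1]: S = E(K, 0x9) = 0x8; 0xD ⊕ 0x8 = 0x5.
P[2]: S = E(K, 0x8) = 0x7; 0xD ⊕ 0x7 = 0xA.
P[3]: S = E(K, 0x7) = 0x2; 0x9 ⊕ 0x2 = 0xB.
P[4]: S = E(K, 0x2) = 0xD; 0xF ⊕ 0xD = 0x2.
Blocks that differ from the original plaintext: P[1].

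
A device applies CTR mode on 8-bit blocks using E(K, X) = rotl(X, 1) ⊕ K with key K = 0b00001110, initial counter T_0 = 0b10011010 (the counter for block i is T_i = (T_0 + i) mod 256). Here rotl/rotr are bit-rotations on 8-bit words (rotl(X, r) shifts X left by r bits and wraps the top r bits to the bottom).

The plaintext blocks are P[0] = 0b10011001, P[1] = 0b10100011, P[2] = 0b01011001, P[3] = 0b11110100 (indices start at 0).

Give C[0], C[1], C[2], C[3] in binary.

CTR encryption: S_i = E(K, T_i) where T_i is the counter for block i; C_i = P_i ⊕ S_i.
C[0]: T = 0b10011010, S = E(K, T) = 0b00111011; 0b10011001 ⊕ 0b00111011 = 0b10100010.
C[1]: T = 0b10011011, S = E(K, T) = 0b00111001; 0b10100011 ⊕ 0b00111001 = 0b10011010.
C[2]: T = 0b10011100, S = E(K, T) = 0b00110111; 0b01011001 ⊕ 0b00110111 = 0b01101110.
C[3]: T = 0b10011101, S = E(K, T) = 0b00110101; 0b11110100 ⊕ 0b00110101 = 0b11000001.

C[0] = 0b10100010, C[1] = 0b10011010, C[2] = 0b01101110, C[3] = 0b11000001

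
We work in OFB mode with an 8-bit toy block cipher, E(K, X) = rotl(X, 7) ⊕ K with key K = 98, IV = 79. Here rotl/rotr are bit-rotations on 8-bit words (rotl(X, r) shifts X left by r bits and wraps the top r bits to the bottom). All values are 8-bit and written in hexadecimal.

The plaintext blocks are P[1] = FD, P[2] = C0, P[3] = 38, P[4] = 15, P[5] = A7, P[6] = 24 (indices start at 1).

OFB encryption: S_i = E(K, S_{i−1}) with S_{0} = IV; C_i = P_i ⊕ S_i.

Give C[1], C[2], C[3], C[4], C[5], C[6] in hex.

C[1]: S = E(K, 79) = 24; FD ⊕ 24 = D9.
C[2]: S = E(K, 24) = 8A; C0 ⊕ 8A = 4A.
C[3]: S = E(K, 8A) = DD; 38 ⊕ DD = E5.
C[4]: S = E(K, DD) = 76; 15 ⊕ 76 = 63.
C[5]: S = E(K, 76) = A3; A7 ⊕ A3 = 04.
C[6]: S = E(K, A3) = 49; 24 ⊕ 49 = 6D.

C[1] = D9, C[2] = 4A, C[3] = E5, C[4] = 63, C[5] = 04, C[6] = 6D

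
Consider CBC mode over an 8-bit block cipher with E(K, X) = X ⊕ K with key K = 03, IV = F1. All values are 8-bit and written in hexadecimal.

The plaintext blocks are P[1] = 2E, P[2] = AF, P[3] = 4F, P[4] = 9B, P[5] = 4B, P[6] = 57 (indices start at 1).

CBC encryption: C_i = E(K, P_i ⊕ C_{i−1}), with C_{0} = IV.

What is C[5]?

C[5] = EC

C[1]: P[1] ⊕ F1 = DF; E(K, DF) = DC.
C[2]: P[2] ⊕ DC = 73; E(K, 73) = 70.
C[3]: P[3] ⊕ 70 = 3F; E(K, 3F) = 3C.
C[4]: P[4] ⊕ 3C = A7; E(K, A7) = A4.
C[5]: P[5] ⊕ A4 = EF; E(K, EF) = EC.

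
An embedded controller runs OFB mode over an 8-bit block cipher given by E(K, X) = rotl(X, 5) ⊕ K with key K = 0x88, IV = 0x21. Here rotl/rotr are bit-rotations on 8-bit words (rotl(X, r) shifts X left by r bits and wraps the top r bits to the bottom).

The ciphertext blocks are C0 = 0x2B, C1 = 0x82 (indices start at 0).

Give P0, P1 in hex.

P0 = 0x87, P1 = 0x9F

OFB decryption: S_i = E(K, S_{i−1}) with S_{−1} = IV; P_i = C_i ⊕ S_i.
P0: S = E(K, 0x21) = 0xAC; 0x2B ⊕ 0xAC = 0x87.
P1: S = E(K, 0xAC) = 0x1D; 0x82 ⊕ 0x1D = 0x9F.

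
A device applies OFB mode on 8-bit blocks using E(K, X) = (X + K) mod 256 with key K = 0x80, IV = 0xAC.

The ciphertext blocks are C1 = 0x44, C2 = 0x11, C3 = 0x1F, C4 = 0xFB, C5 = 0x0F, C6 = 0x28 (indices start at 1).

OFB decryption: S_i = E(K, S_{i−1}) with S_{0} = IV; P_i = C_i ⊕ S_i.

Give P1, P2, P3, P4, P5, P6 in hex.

P1 = 0x68, P2 = 0xBD, P3 = 0x33, P4 = 0x57, P5 = 0x23, P6 = 0x84

P1: S = E(K, 0xAC) = 0x2C; 0x44 ⊕ 0x2C = 0x68.
P2: S = E(K, 0x2C) = 0xAC; 0x11 ⊕ 0xAC = 0xBD.
P3: S = E(K, 0xAC) = 0x2C; 0x1F ⊕ 0x2C = 0x33.
P4: S = E(K, 0x2C) = 0xAC; 0xFB ⊕ 0xAC = 0x57.
P5: S = E(K, 0xAC) = 0x2C; 0x0F ⊕ 0x2C = 0x23.
P6: S = E(K, 0x2C) = 0xAC; 0x28 ⊕ 0xAC = 0x84.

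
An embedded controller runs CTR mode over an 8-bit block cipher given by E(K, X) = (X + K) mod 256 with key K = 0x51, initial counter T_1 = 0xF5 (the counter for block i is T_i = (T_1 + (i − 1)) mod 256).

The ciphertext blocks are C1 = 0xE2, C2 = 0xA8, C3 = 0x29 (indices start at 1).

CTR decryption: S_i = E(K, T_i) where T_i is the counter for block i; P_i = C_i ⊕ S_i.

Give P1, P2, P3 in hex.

P1: T = 0xF5, S = E(K, T) = 0x46; 0xE2 ⊕ 0x46 = 0xA4.
P2: T = 0xF6, S = E(K, T) = 0x47; 0xA8 ⊕ 0x47 = 0xEF.
P3: T = 0xF7, S = E(K, T) = 0x48; 0x29 ⊕ 0x48 = 0x61.

P1 = 0xA4, P2 = 0xEF, P3 = 0x61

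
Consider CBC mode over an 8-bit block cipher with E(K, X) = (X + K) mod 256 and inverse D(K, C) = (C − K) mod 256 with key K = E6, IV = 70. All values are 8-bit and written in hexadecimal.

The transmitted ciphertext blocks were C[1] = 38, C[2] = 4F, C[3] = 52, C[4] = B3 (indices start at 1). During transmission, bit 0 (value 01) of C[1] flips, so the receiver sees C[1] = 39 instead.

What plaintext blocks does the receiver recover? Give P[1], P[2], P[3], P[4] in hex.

CBC decryption: P_i = D(K, C_i) ⊕ C_{i−1}, with C_{0} = IV.
Only C[1] changed, to 39. In CBC, a change in C_i garbles P_i and flips the same bit in P_{i+1}. Decrypting the received ciphertext:
P[1]: D(K, 39) = 53; 53 ⊕ 70 = 23.
P[2]: D(K, 4F) = 69; 69 ⊕ 39 = 50.
P[3]: D(K, 52) = 6C; 6C ⊕ 4F = 23.
P[4]: D(K, B3) = CD; CD ⊕ 52 = 9F.
Blocks that differ from the original plaintext: P[1], P[2].

P[1] = 23, P[2] = 50, P[3] = 23, P[4] = 9F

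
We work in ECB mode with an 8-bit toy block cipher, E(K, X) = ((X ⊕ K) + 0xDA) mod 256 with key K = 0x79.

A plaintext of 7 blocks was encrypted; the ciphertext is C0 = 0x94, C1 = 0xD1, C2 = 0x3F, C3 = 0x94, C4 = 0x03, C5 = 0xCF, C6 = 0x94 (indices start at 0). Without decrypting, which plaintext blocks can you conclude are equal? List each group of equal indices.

P0 = P3 = P6

ECB encrypts each block independently with the same key, so equal ciphertext blocks imply equal plaintext blocks.
C0 = C3 = C6 = 0x94, so P0 = P3 = P6.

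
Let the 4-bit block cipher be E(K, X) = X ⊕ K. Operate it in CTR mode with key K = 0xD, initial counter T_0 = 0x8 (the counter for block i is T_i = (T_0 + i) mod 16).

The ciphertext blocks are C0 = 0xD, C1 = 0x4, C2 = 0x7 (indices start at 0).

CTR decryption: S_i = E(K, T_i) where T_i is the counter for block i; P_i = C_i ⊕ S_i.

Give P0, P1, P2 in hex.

P0: T = 0x8, S = E(K, T) = 0x5; 0xD ⊕ 0x5 = 0x8.
P1: T = 0x9, S = E(K, T) = 0x4; 0x4 ⊕ 0x4 = 0x0.
P2: T = 0xA, S = E(K, T) = 0x7; 0x7 ⊕ 0x7 = 0x0.

P0 = 0x8, P1 = 0x0, P2 = 0x0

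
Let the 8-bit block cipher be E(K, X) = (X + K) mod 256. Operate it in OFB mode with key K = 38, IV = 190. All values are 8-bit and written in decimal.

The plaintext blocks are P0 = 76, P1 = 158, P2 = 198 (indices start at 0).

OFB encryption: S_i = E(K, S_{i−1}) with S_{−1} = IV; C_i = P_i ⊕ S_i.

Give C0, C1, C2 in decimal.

C0 = 168, C1 = 148, C2 = 246

C0: S = E(K, 190) = 228; 76 ⊕ 228 = 168.
C1: S = E(K, 228) = 10; 158 ⊕ 10 = 148.
C2: S = E(K, 10) = 48; 198 ⊕ 48 = 246.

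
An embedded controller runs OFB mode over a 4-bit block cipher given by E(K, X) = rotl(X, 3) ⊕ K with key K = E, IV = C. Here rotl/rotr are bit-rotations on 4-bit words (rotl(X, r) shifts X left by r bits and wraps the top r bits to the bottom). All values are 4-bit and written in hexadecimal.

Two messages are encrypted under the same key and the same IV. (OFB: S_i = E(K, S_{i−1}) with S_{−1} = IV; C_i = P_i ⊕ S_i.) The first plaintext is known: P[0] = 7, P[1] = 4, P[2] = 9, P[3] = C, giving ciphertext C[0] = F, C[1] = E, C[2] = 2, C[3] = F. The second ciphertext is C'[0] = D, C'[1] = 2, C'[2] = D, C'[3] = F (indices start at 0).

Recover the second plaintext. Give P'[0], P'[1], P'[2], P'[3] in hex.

P'[0] = 5, P'[1] = 8, P'[2] = 6, P'[3] = C

In OFB with a reused IV, both messages share the same keystream S_i, so C_i ⊕ C'_i = P_i ⊕ P'_i and thus P'_i = P_i ⊕ C_i ⊕ C'_i.
P'[0]: 7 ⊕ F ⊕ D = 5.
P'[1]: 4 ⊕ E ⊕ 2 = 8.
P'[2]: 9 ⊕ 2 ⊕ D = 6.
P'[3]: C ⊕ F ⊕ F = C.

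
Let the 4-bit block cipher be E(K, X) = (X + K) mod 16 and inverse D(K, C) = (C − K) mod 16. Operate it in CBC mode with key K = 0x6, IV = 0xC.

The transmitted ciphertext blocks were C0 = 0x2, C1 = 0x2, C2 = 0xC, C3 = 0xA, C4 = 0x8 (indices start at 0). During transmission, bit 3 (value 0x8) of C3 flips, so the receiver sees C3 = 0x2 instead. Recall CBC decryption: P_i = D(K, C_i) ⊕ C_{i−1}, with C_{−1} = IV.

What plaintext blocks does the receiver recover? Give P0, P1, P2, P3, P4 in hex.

P0 = 0x0, P1 = 0xE, P2 = 0x4, P3 = 0x0, P4 = 0x0

Only C3 changed, to 0x2. In CBC, a change in C_i garbles P_i and flips the same bit in P_{i+1}. Decrypting the received ciphertext:
P0: D(K, 0x2) = 0xC; 0xC ⊕ 0xC = 0x0.
P1: D(K, 0x2) = 0xC; 0xC ⊕ 0x2 = 0xE.
P2: D(K, 0xC) = 0x6; 0x6 ⊕ 0x2 = 0x4.
P3: D(K, 0x2) = 0xC; 0xC ⊕ 0xC = 0x0.
P4: D(K, 0x8) = 0x2; 0x2 ⊕ 0x2 = 0x0.
Blocks that differ from the original plaintext: P3, P4.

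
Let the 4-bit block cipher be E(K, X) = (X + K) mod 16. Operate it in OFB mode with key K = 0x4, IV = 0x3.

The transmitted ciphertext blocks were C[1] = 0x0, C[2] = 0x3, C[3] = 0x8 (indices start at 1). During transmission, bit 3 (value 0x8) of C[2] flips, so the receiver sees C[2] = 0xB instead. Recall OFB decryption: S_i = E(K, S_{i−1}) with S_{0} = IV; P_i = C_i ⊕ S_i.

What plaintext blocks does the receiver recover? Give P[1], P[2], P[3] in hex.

P[1] = 0x7, P[2] = 0x0, P[3] = 0x7

Only C[2] changed, to 0xB. In OFB, a change in C_i flips the same bit in P_i only; the keystream is unaffected. Decrypting the received ciphertext:
P[1]: S = E(K, 0x3) = 0x7; 0x0 ⊕ 0x7 = 0x7.
P[2]: S = E(K, 0x7) = 0xB; 0xB ⊕ 0xB = 0x0.
P[3]: S = E(K, 0xB) = 0xF; 0x8 ⊕ 0xF = 0x7.
Blocks that differ from the original plaintext: P[2].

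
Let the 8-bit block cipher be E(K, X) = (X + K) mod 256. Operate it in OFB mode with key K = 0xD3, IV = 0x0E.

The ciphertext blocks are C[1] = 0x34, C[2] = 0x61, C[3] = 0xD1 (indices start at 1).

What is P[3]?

OFB decryption: S_i = E(K, S_{i−1}) with S_{0} = IV; P_i = C_i ⊕ S_i.
P[1]: S = E(K, 0x0E) = 0xE1; 0x34 ⊕ 0xE1 = 0xD5.
P[2]: S = E(K, 0xE1) = 0xB4; 0x61 ⊕ 0xB4 = 0xD5.
P[3]: S = E(K, 0xB4) = 0x87; 0xD1 ⊕ 0x87 = 0x56.

P[3] = 0x56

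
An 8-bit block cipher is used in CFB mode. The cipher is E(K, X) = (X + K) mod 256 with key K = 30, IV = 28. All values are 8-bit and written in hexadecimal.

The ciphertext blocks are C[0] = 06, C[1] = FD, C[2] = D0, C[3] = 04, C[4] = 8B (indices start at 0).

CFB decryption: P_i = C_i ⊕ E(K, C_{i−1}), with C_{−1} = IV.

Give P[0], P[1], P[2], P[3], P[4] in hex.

P[0] = 5E, P[1] = CB, P[2] = FD, P[3] = 04, P[4] = BF

P[0]: E(K, 28) = 58; 06 ⊕ 58 = 5E.
P[1]: E(K, 06) = 36; FD ⊕ 36 = CB.
P[2]: E(K, FD) = 2D; D0 ⊕ 2D = FD.
P[3]: E(K, D0) = 00; 04 ⊕ 00 = 04.
P[4]: E(K, 04) = 34; 8B ⊕ 34 = BF.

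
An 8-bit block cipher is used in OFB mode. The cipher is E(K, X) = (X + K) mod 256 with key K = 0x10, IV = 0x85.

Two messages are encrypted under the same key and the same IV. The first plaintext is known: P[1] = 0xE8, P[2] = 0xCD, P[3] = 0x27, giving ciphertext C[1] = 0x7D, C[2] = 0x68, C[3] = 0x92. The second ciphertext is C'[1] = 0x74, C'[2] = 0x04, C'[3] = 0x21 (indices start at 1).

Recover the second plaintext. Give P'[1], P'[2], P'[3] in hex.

In OFB with a reused IV, both messages share the same keystream S_i, so C_i ⊕ C'_i = P_i ⊕ P'_i and thus P'_i = P_i ⊕ C_i ⊕ C'_i.
P'[1]: 0xE8 ⊕ 0x7D ⊕ 0x74 = 0xE1.
P'[2]: 0xCD ⊕ 0x68 ⊕ 0x04 = 0xA1.
P'[3]: 0x27 ⊕ 0x92 ⊕ 0x21 = 0x94.

P'[1] = 0xE1, P'[2] = 0xA1, P'[3] = 0x94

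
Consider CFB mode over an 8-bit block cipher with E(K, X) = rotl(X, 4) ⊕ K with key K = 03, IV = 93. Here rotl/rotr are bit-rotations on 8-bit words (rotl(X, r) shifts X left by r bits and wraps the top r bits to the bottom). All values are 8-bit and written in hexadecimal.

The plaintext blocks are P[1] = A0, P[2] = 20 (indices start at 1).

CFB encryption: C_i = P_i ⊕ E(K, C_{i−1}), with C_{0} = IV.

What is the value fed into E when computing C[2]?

9A

C[1]: E(K, 93) = 3A; A0 ⊕ 3A = 9A.
C[2]: E(K, 9A) = AA; 20 ⊕ AA = 8A.
So the input to E for block [2] is 9A.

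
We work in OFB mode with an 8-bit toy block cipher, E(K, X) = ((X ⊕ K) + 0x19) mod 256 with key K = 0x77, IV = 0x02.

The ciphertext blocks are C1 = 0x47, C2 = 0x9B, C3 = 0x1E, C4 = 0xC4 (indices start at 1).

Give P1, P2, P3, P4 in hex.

OFB decryption: S_i = E(K, S_{i−1}) with S_{0} = IV; P_i = C_i ⊕ S_i.
P1: S = E(K, 0x02) = 0x8E; 0x47 ⊕ 0x8E = 0xC9.
P2: S = E(K, 0x8E) = 0x12; 0x9B ⊕ 0x12 = 0x89.
P3: S = E(K, 0x12) = 0x7E; 0x1E ⊕ 0x7E = 0x60.
P4: S = E(K, 0x7E) = 0x22; 0xC4 ⊕ 0x22 = 0xE6.

P1 = 0xC9, P2 = 0x89, P3 = 0x60, P4 = 0xE6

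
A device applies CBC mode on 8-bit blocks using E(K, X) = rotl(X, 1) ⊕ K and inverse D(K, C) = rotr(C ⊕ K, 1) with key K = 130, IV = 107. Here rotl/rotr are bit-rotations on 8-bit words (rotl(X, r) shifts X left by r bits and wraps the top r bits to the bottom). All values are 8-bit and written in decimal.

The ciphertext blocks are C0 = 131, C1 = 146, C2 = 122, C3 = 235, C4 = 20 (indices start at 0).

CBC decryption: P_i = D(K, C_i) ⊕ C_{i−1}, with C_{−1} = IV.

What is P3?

P3 = 206

P3: D(K, 235) = 180; 180 ⊕ 122 = 206.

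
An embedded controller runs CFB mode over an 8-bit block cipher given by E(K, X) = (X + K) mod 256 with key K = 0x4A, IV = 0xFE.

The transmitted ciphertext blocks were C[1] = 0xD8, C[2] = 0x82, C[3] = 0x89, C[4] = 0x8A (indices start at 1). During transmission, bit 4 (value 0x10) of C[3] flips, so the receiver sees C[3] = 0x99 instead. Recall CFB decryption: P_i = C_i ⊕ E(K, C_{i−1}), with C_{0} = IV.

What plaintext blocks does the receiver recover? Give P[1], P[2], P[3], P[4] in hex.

P[1] = 0x90, P[2] = 0xA0, P[3] = 0x55, P[4] = 0x69

Only C[3] changed, to 0x99. In CFB, a change in C_i flips the same bit in P_i and garbles P_{i+1}. Decrypting the received ciphertext:
P[1]: E(K, 0xFE) = 0x48; 0xD8 ⊕ 0x48 = 0x90.
P[2]: E(K, 0xD8) = 0x22; 0x82 ⊕ 0x22 = 0xA0.
P[3]: E(K, 0x82) = 0xCC; 0x99 ⊕ 0xCC = 0x55.
P[4]: E(K, 0x99) = 0xE3; 0x8A ⊕ 0xE3 = 0x69.
Blocks that differ from the original plaintext: P[3], P[4].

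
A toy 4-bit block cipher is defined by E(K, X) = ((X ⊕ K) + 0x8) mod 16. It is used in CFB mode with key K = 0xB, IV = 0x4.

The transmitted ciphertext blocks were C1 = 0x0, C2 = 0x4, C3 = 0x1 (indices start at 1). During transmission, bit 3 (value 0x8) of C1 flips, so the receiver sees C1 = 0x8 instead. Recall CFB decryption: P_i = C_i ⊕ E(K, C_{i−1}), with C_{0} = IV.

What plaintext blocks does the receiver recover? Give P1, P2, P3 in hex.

P1 = 0xF, P2 = 0xF, P3 = 0x6

Only C1 changed, to 0x8. In CFB, a change in C_i flips the same bit in P_i and garbles P_{i+1}. Decrypting the received ciphertext:
P1: E(K, 0x4) = 0x7; 0x8 ⊕ 0x7 = 0xF.
P2: E(K, 0x8) = 0xB; 0x4 ⊕ 0xB = 0xF.
P3: E(K, 0x4) = 0x7; 0x1 ⊕ 0x7 = 0x6.
Blocks that differ from the original plaintext: P1, P2.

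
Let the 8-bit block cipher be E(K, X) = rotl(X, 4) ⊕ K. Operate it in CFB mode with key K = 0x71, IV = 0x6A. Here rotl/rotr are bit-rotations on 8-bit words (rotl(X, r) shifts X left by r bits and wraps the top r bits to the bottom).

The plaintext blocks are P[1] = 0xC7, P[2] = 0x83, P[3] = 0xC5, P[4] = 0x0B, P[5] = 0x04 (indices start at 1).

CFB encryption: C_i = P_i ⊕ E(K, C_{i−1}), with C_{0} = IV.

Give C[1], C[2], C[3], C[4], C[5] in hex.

C[1]: E(K, 0x6A) = 0xD7; 0xC7 ⊕ 0xD7 = 0x10.
C[2]: E(K, 0x10) = 0x70; 0x83 ⊕ 0x70 = 0xF3.
C[3]: E(K, 0xF3) = 0x4E; 0xC5 ⊕ 0x4E = 0x8B.
C[4]: E(K, 0x8B) = 0xC9; 0x0B ⊕ 0xC9 = 0xC2.
C[5]: E(K, 0xC2) = 0x5D; 0x04 ⊕ 0x5D = 0x59.

C[1] = 0x10, C[2] = 0xF3, C[3] = 0x8B, C[4] = 0xC2, C[5] = 0x59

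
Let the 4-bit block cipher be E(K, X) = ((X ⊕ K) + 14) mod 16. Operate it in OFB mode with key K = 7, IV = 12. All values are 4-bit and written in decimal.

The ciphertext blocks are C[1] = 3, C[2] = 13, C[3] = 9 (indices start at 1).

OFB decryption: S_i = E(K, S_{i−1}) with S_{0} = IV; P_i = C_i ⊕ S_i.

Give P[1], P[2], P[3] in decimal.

P[1] = 10, P[2] = 1, P[3] = 0

P[1]: S = E(K, 12) = 9; 3 ⊕ 9 = 10.
P[2]: S = E(K, 9) = 12; 13 ⊕ 12 = 1.
P[3]: S = E(K, 12) = 9; 9 ⊕ 9 = 0.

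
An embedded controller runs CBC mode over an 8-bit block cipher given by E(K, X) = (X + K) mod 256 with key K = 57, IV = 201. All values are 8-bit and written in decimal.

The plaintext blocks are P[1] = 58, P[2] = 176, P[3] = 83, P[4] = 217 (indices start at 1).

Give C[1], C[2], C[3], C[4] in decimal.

C[1] = 44, C[2] = 213, C[3] = 191, C[4] = 159

CBC encryption: C_i = E(K, P_i ⊕ C_{i−1}), with C_{0} = IV.
C[1]: P[1] ⊕ 201 = 243; E(K, 243) = 44.
C[2]: P[2] ⊕ 44 = 156; E(K, 156) = 213.
C[3]: P[3] ⊕ 213 = 134; E(K, 134) = 191.
C[4]: P[4] ⊕ 191 = 102; E(K, 102) = 159.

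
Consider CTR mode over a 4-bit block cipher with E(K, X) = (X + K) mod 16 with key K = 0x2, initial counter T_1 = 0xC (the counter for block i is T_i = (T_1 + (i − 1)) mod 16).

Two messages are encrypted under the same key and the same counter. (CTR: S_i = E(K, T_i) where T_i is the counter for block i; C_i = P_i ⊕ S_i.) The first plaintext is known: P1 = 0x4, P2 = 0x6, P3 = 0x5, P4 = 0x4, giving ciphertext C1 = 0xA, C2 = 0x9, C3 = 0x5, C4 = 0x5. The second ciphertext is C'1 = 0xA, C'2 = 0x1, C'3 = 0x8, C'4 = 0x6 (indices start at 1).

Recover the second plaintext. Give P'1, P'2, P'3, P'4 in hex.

P'1 = 0x4, P'2 = 0xE, P'3 = 0x8, P'4 = 0x7

In CTR with a reused counter, both messages share the same keystream S_i, so C_i ⊕ C'_i = P_i ⊕ P'_i and thus P'_i = P_i ⊕ C_i ⊕ C'_i.
P'1: 0x4 ⊕ 0xA ⊕ 0xA = 0x4.
P'2: 0x6 ⊕ 0x9 ⊕ 0x1 = 0xE.
P'3: 0x5 ⊕ 0x5 ⊕ 0x8 = 0x8.
P'4: 0x4 ⊕ 0x5 ⊕ 0x6 = 0x7.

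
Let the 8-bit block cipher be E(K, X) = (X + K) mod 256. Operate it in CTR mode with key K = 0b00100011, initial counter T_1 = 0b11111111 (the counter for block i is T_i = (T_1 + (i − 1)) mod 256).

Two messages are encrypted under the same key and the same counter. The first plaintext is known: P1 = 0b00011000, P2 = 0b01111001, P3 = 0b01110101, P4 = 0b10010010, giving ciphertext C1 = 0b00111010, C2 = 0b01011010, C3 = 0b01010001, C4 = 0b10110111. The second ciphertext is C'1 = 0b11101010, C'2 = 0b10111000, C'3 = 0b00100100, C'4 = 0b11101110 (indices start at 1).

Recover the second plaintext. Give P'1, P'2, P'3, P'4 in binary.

In CTR with a reused counter, both messages share the same keystream S_i, so C_i ⊕ C'_i = P_i ⊕ P'_i and thus P'_i = P_i ⊕ C_i ⊕ C'_i.
P'1: 0b00011000 ⊕ 0b00111010 ⊕ 0b11101010 = 0b11001000.
P'2: 0b01111001 ⊕ 0b01011010 ⊕ 0b10111000 = 0b10011011.
P'3: 0b01110101 ⊕ 0b01010001 ⊕ 0b00100100 = 0b00000000.
P'4: 0b10010010 ⊕ 0b10110111 ⊕ 0b11101110 = 0b11001011.

P'1 = 0b11001000, P'2 = 0b10011011, P'3 = 0b00000000, P'4 = 0b11001011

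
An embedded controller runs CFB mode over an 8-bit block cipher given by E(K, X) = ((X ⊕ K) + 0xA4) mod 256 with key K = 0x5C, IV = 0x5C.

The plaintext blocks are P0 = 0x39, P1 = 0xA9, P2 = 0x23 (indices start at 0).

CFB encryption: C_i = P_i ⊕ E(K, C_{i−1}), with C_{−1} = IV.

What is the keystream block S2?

0x34

C0: E(K, 0x5C) = 0xA4; 0x39 ⊕ 0xA4 = 0x9D.
C1: E(K, 0x9D) = 0x65; 0xA9 ⊕ 0x65 = 0xCC.
C2: E(K, 0xCC) = 0x34; 0x23 ⊕ 0x34 = 0x17.
So S2 = 0x34.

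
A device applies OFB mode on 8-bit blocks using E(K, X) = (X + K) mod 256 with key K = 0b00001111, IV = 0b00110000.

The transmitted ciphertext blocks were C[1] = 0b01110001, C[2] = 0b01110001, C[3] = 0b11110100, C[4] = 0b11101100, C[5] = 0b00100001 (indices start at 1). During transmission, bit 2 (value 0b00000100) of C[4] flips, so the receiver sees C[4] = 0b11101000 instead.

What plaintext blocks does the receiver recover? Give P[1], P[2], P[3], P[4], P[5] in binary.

P[1] = 0b01001110, P[2] = 0b00111111, P[3] = 0b10101001, P[4] = 0b10000100, P[5] = 0b01011010

OFB decryption: S_i = E(K, S_{i−1}) with S_{0} = IV; P_i = C_i ⊕ S_i.
Only C[4] changed, to 0b11101000. In OFB, a change in C_i flips the same bit in P_i only; the keystream is unaffected. Decrypting the received ciphertext:
P[1]: S = E(K, 0b00110000) = 0b00111111; 0b01110001 ⊕ 0b00111111 = 0b01001110.
P[2]: S = E(K, 0b00111111) = 0b01001110; 0b01110001 ⊕ 0b01001110 = 0b00111111.
P[3]: S = E(K, 0b01001110) = 0b01011101; 0b11110100 ⊕ 0b01011101 = 0b10101001.
P[4]: S = E(K, 0b01011101) = 0b01101100; 0b11101000 ⊕ 0b01101100 = 0b10000100.
P[5]: S = E(K, 0b01101100) = 0b01111011; 0b00100001 ⊕ 0b01111011 = 0b01011010.
Blocks that differ from the original plaintext: P[4].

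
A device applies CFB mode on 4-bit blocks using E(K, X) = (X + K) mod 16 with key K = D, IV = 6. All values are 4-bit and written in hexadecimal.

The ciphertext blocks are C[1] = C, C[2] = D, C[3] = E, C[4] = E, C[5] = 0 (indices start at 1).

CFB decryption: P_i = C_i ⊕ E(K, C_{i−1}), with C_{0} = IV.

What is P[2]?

P[2] = 4

P[2]: E(K, C) = 9; D ⊕ 9 = 4.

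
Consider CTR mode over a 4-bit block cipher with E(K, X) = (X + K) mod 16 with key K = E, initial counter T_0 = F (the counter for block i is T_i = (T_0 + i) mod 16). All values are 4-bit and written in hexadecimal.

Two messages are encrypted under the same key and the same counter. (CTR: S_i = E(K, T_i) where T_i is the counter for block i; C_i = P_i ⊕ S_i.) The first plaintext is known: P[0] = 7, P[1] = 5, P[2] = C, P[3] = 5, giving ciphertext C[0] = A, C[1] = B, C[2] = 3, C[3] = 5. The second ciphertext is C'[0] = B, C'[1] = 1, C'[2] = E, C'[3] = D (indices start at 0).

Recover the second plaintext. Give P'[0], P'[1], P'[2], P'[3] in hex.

In CTR with a reused counter, both messages share the same keystream S_i, so C_i ⊕ C'_i = P_i ⊕ P'_i and thus P'_i = P_i ⊕ C_i ⊕ C'_i.
P'[0]: 7 ⊕ A ⊕ B = 6.
P'[1]: 5 ⊕ B ⊕ 1 = F.
P'[2]: C ⊕ 3 ⊕ E = 1.
P'[3]: 5 ⊕ 5 ⊕ D = D.

P'[0] = 6, P'[1] = F, P'[2] = 1, P'[3] = D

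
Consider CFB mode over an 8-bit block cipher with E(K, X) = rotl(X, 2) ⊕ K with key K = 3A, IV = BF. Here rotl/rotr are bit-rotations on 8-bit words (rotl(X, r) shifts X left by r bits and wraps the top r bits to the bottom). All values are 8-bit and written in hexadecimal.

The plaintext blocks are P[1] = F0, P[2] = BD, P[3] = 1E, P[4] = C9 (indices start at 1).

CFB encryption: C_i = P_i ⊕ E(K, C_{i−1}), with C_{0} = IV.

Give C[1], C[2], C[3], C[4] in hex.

C[1]: E(K, BF) = C4; F0 ⊕ C4 = 34.
C[2]: E(K, 34) = EA; BD ⊕ EA = 57.
C[3]: E(K, 57) = 67; 1E ⊕ 67 = 79.
C[4]: E(K, 79) = DF; C9 ⊕ DF = 16.

C[1] = 34, C[2] = 57, C[3] = 79, C[4] = 16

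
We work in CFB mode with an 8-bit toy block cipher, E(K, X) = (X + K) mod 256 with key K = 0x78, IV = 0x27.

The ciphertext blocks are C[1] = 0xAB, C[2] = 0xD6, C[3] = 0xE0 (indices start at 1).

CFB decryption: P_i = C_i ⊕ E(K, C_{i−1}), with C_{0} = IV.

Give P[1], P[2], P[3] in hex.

P[1]: E(K, 0x27) = 0x9F; 0xAB ⊕ 0x9F = 0x34.
P[2]: E(K, 0xAB) = 0x23; 0xD6 ⊕ 0x23 = 0xF5.
P[3]: E(K, 0xD6) = 0x4E; 0xE0 ⊕ 0x4E = 0xAE.

P[1] = 0x34, P[2] = 0xF5, P[3] = 0xAE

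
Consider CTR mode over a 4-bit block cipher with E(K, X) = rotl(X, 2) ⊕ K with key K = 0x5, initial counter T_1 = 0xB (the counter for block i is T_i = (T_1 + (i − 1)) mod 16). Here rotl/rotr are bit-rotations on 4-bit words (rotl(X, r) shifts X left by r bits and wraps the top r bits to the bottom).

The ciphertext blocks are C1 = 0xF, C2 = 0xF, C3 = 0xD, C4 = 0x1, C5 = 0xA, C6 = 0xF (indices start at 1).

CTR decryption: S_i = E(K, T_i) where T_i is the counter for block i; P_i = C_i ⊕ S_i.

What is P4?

P4 = 0xF

P4: T = 0xE, S = E(K, T) = 0xE; 0x1 ⊕ 0xE = 0xF.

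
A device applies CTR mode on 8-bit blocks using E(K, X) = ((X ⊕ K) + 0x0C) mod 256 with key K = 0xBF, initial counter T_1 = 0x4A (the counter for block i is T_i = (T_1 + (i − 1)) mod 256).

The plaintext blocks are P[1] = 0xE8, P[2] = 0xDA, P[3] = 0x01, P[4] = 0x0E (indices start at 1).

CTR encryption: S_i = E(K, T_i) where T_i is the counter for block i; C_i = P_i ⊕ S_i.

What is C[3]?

C[3] = 0xFE

C[1]: T = 0x4A, S = E(K, T) = 0x01; 0xE8 ⊕ 0x01 = 0xE9.
C[2]: T = 0x4B, S = E(K, T) = 0x00; 0xDA ⊕ 0x00 = 0xDA.
C[3]: T = 0x4C, S = E(K, T) = 0xFF; 0x01 ⊕ 0xFF = 0xFE.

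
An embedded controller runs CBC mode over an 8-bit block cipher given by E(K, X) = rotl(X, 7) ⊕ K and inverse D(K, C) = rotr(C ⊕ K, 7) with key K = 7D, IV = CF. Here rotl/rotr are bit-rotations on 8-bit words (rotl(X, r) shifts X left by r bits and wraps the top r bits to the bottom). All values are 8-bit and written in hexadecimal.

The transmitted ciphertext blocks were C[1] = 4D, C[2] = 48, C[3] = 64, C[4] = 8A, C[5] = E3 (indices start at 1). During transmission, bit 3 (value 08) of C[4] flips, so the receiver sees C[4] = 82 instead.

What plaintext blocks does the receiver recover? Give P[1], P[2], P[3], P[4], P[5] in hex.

CBC decryption: P_i = D(K, C_i) ⊕ C_{i−1}, with C_{0} = IV.
Only C[4] changed, to 82. In CBC, a change in C_i garbles P_i and flips the same bit in P_{i+1}. Decrypting the received ciphertext:
P[1]: D(K, 4D) = 60; 60 ⊕ CF = AF.
P[2]: D(K, 48) = 6A; 6A ⊕ 4D = 27.
P[3]: D(K, 64) = 32; 32 ⊕ 48 = 7A.
P[4]: D(K, 82) = FF; FF ⊕ 64 = 9B.
P[5]: D(K, E3) = 3D; 3D ⊕ 82 = BF.
Blocks that differ from the original plaintext: P[4], P[5].

P[1] = AF, P[2] = 27, P[3] = 7A, P[4] = 9B, P[5] = BF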